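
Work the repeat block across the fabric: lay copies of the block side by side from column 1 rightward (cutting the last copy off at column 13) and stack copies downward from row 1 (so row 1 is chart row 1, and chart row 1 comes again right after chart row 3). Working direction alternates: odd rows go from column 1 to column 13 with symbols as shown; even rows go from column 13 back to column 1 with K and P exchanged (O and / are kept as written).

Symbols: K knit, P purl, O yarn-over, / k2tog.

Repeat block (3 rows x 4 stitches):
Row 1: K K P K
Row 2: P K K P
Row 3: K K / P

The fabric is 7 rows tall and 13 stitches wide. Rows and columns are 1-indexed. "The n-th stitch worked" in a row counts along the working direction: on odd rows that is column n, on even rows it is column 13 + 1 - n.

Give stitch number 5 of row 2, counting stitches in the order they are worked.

Row 2 uses chart row ((2-1) mod 3)+1 = 2. Row 2 is even, so WS.
Chart row 2 tiled across columns 1-13: P K K P P K K P P K K P P
WS row: flip the tiled sequence (start at column 13) and apply K<->P; O and / stay.
Row 2 as worked: K K P P K K P P K K P P K
Counting 5 along the worked row gives K.

Stitch:
K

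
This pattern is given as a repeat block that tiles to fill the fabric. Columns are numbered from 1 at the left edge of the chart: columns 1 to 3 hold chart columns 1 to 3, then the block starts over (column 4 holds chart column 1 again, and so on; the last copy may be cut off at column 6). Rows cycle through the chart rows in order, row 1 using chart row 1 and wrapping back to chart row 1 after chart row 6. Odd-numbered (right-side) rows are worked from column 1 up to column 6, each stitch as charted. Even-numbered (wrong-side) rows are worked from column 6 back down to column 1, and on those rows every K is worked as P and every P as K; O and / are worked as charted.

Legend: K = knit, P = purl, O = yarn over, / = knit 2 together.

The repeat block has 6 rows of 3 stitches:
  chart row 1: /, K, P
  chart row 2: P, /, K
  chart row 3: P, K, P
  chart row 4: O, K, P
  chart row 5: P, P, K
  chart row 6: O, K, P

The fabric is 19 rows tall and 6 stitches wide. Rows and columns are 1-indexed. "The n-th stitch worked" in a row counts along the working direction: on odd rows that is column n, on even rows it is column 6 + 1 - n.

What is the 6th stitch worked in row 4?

Row 4: (4-1) mod 6 = 3, so use chart row 4. Even row -> WS.
Chart row 4 tiled across columns 1-6: O K P O K P
WS: work from column 6 back to column 1 (reverse the tiled row), swapping K<->P (O and / unchanged).
Row 4 as worked: K P O K P O
Stitch 6 in working order -> O

Stitch:
O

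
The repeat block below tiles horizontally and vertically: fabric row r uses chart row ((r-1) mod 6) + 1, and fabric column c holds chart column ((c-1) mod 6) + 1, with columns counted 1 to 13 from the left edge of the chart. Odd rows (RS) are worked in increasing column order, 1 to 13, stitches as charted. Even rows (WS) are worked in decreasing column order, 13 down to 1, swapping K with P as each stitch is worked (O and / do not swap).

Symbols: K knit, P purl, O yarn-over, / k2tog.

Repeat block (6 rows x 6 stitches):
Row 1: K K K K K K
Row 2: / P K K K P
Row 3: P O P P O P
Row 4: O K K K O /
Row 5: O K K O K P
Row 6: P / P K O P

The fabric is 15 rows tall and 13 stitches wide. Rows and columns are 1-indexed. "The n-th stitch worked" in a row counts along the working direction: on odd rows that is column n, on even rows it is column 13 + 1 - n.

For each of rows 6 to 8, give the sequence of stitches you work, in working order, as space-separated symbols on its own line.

== ROWS AS WORKED ==
K K O P K / K K O P K / K
K K K K K K K K K K K K K
/ K P P P K / K P P P K /

Derivation:
Row 6: chart row 6, WS - tiled (columns 1-13): P / P K O P P / P K O P P; work from column 13 back to 1 with K<->P swapped.
Row 7: chart row 1, RS - tile across columns 1-13 and work as-is.
Row 8: chart row 2, WS - tiled (columns 1-13): / P K K K P / P K K K P /; work from column 13 back to 1 with K<->P swapped.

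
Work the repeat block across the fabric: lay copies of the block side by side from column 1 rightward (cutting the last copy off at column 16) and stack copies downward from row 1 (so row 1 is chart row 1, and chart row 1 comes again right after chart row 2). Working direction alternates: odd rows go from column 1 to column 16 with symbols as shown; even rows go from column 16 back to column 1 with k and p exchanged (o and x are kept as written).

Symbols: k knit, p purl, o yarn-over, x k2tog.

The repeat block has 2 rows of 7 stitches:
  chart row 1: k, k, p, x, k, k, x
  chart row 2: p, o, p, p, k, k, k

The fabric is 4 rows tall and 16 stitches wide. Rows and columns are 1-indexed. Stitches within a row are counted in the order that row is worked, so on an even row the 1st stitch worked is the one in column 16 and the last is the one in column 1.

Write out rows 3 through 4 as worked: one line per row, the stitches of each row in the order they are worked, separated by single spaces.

Rows as worked:
k k p x k k x k k p x k k x k k
o k p p p k k o k p p p k k o k

Derivation:
Row 3: chart row 1, RS - tile across columns 1-16 and work as-is.
Row 4: chart row 2, WS - tiled (columns 1-16): p o p p k k k p o p p k k k p o; work from column 16 back to 1 with k<->p swapped.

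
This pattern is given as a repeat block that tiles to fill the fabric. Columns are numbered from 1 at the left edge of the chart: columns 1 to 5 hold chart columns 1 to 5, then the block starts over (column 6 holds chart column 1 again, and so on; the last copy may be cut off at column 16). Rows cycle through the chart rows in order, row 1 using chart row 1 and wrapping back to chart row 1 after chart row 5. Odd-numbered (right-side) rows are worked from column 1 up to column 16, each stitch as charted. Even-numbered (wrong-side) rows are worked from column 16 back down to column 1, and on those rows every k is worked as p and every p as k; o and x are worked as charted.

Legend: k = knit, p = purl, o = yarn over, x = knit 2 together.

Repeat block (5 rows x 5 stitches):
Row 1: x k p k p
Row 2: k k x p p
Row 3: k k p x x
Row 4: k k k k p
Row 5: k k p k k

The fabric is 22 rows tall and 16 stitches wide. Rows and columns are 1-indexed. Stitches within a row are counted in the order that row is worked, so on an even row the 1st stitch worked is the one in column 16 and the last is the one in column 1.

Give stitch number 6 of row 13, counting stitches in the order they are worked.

For row 13: chart row = ((13-1) mod 5) + 1 = 3; this is a RS (odd) row.
Chart row 3 tiled across columns 1-16: k k p x x k k p x x k k p x x k
Right side: take the tiled row as-is (worked left to right from column 1).
The 6th stitch worked is k.

== STITCH ==
k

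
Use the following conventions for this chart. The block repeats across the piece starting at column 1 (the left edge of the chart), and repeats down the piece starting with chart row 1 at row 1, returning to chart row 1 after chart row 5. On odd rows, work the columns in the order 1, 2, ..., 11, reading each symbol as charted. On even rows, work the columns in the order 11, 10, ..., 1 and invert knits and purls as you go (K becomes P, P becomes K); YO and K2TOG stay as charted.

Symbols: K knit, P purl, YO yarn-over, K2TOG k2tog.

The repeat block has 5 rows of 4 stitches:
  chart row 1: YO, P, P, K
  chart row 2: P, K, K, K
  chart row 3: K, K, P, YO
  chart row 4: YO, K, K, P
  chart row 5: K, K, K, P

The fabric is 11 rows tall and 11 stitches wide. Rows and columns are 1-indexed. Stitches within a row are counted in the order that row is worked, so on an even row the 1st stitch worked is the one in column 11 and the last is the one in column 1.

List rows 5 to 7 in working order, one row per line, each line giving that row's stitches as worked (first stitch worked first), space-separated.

Rows as worked:
K K K P K K K P K K K
K K YO P K K YO P K K YO
P K K K P K K K P K K

Derivation:
Row 5: chart row 5, RS - tile across columns 1-11 and work as-is.
Row 6: chart row 1, WS - tiled (columns 1-11): YO P P K YO P P K YO P P; work from column 11 back to 1 with K<->P swapped.
Row 7: chart row 2, RS - tile across columns 1-11 and work as-is.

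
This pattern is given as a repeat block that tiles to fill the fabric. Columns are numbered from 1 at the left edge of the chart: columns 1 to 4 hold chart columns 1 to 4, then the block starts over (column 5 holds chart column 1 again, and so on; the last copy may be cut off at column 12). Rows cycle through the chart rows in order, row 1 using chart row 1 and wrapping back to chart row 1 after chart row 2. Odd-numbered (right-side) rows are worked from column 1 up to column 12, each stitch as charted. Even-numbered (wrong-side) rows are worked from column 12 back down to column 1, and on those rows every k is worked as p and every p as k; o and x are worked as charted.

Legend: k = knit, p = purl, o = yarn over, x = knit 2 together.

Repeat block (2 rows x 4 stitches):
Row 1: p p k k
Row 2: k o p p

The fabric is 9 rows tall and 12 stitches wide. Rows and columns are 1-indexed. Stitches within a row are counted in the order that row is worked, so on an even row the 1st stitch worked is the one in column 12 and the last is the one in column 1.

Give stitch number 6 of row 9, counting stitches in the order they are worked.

Stitch:
p

Derivation:
For row 9: chart row = ((9-1) mod 2) + 1 = 1; this is a RS (odd) row.
Chart row 1 tiled across columns 1-12: p p k k p p k k p p k k
Right side: take the tiled row as-is (worked left to right from column 1).
Stitch 6 in working order -> p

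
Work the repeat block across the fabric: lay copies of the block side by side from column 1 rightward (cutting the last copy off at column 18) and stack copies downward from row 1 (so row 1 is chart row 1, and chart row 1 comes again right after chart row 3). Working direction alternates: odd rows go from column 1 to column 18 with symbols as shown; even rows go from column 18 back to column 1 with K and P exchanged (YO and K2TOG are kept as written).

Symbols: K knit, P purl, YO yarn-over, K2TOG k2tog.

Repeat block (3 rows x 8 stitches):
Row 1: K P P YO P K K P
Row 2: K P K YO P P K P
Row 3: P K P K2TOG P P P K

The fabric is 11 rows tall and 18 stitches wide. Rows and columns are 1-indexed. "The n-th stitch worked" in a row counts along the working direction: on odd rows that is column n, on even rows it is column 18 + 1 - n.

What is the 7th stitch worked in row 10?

Row 10: (10-1) mod 3 = 0, so use chart row 1. Even row -> WS.
Chart row 1 tiled across columns 1-18: K P P YO P K K P K P P YO P K K P K P
WS: work from column 18 back to column 1 (reverse the tiled row), swapping K<->P (YO and K2TOG unchanged).
Row 10 as worked: K P K P P K YO K K P K P P K YO K K P
Stitch 7 in working order -> YO

Stitch:
YO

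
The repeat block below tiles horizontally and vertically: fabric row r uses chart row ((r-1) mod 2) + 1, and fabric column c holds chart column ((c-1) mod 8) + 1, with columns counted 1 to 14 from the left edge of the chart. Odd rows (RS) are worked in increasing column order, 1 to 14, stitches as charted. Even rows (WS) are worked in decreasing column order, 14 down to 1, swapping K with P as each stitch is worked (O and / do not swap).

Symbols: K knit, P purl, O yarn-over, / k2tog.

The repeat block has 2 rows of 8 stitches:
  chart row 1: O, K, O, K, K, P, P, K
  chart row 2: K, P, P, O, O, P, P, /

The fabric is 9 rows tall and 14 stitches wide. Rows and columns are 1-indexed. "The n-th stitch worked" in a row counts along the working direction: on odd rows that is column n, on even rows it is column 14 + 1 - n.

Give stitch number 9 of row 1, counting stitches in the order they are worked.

Stitch:
O

Derivation:
For row 1: chart row = ((1-1) mod 2) + 1 = 1; this is a RS (odd) row.
Chart row 1 tiled across columns 1-14: O K O K K P P K O K O K K P
RS row: no reversal, no swap; stitch n worked = column n.
The 9th stitch worked is O.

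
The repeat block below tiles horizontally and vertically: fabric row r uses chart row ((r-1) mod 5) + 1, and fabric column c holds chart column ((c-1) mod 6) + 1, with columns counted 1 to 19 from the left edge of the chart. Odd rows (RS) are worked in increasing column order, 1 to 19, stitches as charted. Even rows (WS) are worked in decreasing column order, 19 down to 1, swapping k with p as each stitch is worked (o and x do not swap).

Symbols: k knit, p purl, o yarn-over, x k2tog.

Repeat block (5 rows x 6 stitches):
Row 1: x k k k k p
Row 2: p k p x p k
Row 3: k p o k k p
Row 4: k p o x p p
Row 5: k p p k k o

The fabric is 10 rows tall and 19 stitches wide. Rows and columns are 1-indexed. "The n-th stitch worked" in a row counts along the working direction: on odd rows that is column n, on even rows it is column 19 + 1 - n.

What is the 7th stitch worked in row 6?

== STITCH ==
x

Derivation:
Row 6 uses chart row ((6-1) mod 5)+1 = 1. Row 6 is even, so WS.
Chart row 1 tiled across columns 1-19: x k k k k p x k k k k p x k k k k p x
Wrong side: read the tiled row from column 19 down to 1 and exchange k with p (leave o, x).
Row 6 as worked: x k p p p p x k p p p p x k p p p p x
Counting 7 along the worked row gives x.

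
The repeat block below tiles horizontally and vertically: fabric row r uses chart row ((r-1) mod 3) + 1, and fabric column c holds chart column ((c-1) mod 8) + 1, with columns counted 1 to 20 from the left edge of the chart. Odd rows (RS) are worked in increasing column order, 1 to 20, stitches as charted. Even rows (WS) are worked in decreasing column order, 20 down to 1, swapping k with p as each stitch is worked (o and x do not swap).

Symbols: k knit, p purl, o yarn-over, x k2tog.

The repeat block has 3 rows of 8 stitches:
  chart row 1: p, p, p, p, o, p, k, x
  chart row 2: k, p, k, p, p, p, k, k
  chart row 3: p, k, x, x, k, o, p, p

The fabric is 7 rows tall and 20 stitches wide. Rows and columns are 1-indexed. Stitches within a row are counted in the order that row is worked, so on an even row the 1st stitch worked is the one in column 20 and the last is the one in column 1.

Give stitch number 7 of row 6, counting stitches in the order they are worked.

== STITCH ==
o

Derivation:
For row 6: chart row = ((6-1) mod 3) + 1 = 3; this is a WS (even) row.
Chart row 3 tiled across columns 1-20: p k x x k o p p p k x x k o p p p k x x
WS row: flip the tiled sequence (start at column 20) and apply k<->p; o and x stay.
Row 6 as worked: x x p k k k o p x x p k k k o p x x p k
Stitch 7 in working order -> o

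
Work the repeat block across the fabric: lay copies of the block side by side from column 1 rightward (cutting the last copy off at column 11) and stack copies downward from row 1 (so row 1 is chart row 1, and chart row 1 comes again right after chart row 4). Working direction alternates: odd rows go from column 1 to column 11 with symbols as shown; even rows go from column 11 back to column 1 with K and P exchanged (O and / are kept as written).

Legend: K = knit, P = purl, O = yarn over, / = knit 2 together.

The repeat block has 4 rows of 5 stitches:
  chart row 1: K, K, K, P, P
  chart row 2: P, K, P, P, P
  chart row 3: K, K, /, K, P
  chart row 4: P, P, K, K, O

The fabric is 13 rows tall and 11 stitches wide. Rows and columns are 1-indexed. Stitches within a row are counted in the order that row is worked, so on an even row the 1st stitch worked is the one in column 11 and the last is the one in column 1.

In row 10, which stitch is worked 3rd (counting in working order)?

Row 10: (10-1) mod 4 = 1, so use chart row 2. Even row -> WS.
Chart row 2 tiled across columns 1-11: P K P P P P K P P P P
WS: work from column 11 back to column 1 (reverse the tiled row), swapping K<->P (O and / unchanged).
Row 10 as worked: K K K K P K K K K P K
Stitch 3 in working order -> K

== STITCH ==
K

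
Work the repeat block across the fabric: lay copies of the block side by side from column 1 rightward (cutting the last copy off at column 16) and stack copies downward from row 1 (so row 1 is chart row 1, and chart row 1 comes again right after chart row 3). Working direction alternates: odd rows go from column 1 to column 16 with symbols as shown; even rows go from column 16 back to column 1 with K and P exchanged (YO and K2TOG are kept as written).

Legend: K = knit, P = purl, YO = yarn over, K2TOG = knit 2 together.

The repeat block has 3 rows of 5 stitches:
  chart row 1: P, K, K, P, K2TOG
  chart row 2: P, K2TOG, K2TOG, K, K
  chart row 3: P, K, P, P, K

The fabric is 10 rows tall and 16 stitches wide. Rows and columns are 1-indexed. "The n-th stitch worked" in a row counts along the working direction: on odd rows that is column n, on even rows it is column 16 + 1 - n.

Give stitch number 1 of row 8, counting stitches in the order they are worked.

For row 8: chart row = ((8-1) mod 3) + 1 = 2; this is a WS (even) row.
Chart row 2 tiled across columns 1-16: P K2TOG K2TOG K K P K2TOG K2TOG K K P K2TOG K2TOG K K P
WS: work from column 16 back to column 1 (reverse the tiled row), swapping K<->P (YO and K2TOG unchanged).
Row 8 as worked: K P P K2TOG K2TOG K P P K2TOG K2TOG K P P K2TOG K2TOG K
The 1st stitch worked is K.

== STITCH ==
K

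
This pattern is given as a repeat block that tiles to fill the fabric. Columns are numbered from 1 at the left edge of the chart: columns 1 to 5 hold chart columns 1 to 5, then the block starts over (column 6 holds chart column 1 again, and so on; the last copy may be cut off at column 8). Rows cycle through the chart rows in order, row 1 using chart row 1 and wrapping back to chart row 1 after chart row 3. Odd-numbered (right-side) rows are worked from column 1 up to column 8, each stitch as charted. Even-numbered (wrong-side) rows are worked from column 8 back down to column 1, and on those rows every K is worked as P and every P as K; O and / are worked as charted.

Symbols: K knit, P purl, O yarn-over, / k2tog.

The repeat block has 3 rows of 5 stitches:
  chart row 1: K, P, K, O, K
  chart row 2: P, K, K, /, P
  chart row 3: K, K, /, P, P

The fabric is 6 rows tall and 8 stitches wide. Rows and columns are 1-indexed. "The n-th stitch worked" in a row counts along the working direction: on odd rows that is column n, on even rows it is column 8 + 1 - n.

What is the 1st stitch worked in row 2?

Row 2 uses chart row ((2-1) mod 3)+1 = 2. Row 2 is even, so WS.
Chart row 2 tiled across columns 1-8: P K K / P P K K
WS: work from column 8 back to column 1 (reverse the tiled row), swapping K<->P (O and / unchanged).
Row 2 as worked: P P K K / P P K
Counting 1 along the worked row gives P.

Result:
P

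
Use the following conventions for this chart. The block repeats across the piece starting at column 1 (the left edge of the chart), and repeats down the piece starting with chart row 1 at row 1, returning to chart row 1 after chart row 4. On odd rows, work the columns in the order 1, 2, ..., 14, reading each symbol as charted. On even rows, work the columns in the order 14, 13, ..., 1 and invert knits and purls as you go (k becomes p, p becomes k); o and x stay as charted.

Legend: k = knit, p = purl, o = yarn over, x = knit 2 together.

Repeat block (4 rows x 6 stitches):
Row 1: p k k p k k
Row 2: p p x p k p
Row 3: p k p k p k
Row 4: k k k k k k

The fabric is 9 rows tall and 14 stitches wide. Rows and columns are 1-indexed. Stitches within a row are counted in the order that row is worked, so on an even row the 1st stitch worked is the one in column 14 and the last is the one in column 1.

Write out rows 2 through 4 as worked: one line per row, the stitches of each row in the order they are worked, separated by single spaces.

Row 2: chart row 2, WS - tiled (columns 1-14): p p x p k p p p x p k p p p; work from column 14 back to 1 with k<->p swapped.
Row 3: chart row 3, RS - tile across columns 1-14 and work as-is.
Row 4: chart row 4, WS - tiled (columns 1-14): k k k k k k k k k k k k k k; work from column 14 back to 1 with k<->p swapped.

== ROWS AS WORKED ==
k k k p k x k k k p k x k k
p k p k p k p k p k p k p k
p p p p p p p p p p p p p p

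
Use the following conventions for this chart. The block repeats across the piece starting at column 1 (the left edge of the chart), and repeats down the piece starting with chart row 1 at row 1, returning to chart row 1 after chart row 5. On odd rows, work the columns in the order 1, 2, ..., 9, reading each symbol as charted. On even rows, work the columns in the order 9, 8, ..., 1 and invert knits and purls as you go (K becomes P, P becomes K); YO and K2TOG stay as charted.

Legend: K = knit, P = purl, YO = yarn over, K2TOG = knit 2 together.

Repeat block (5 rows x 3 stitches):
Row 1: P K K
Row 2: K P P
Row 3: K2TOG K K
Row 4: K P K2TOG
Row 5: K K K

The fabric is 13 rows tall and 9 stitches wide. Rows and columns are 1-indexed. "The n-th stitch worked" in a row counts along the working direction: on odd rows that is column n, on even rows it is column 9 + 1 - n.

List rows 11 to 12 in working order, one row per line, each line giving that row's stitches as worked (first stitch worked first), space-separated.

Rows as worked:
P K K P K K P K K
K K P K K P K K P

Derivation:
Row 11: chart row 1, RS - tile across columns 1-9 and work as-is.
Row 12: chart row 2, WS - tiled (columns 1-9): K P P K P P K P P; work from column 9 back to 1 with K<->P swapped.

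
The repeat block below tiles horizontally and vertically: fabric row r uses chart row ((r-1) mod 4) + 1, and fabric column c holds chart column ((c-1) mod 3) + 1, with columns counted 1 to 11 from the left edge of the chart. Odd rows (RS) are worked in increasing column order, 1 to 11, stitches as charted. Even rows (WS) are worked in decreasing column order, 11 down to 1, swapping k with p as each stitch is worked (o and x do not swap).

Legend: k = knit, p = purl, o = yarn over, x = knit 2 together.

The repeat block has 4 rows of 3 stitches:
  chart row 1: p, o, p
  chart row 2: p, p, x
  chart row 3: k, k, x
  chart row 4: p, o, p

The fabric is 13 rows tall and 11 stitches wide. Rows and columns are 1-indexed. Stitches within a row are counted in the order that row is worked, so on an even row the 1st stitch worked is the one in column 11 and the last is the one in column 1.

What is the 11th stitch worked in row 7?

Row 7: (7-1) mod 4 = 2, so use chart row 3. Odd row -> RS.
Chart row 3 tiled across columns 1-11: k k x k k x k k x k k
RS row: no reversal, no swap; stitch n worked = column n.
The 11th stitch worked is k.

== STITCH ==
k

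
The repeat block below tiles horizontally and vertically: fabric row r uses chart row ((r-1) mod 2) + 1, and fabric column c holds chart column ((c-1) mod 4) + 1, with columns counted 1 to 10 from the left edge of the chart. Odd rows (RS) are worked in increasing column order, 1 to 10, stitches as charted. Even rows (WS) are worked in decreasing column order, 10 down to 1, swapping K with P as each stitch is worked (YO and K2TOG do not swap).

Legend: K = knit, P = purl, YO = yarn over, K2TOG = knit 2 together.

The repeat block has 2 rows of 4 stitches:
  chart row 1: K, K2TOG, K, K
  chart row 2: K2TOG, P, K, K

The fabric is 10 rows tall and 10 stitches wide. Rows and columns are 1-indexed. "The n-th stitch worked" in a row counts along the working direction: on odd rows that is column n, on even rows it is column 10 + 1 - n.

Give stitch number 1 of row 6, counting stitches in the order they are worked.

== STITCH ==
K

Derivation:
For row 6: chart row = ((6-1) mod 2) + 1 = 2; this is a WS (even) row.
Chart row 2 tiled across columns 1-10: K2TOG P K K K2TOG P K K K2TOG P
WS row: flip the tiled sequence (start at column 10) and apply K<->P; YO and K2TOG stay.
Row 6 as worked: K K2TOG P P K K2TOG P P K K2TOG
Stitch 1 in working order -> K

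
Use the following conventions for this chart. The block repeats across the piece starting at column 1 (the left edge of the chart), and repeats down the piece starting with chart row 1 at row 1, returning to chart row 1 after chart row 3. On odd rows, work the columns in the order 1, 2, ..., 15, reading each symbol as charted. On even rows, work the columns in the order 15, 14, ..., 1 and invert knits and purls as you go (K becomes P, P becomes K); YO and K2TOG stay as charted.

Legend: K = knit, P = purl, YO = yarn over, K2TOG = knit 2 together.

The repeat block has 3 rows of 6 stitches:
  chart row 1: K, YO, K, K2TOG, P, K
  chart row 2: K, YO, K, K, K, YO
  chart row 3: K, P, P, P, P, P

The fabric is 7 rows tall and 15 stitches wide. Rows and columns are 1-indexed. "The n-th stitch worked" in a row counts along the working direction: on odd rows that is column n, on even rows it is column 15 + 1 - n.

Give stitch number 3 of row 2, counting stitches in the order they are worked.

Row 2 uses chart row ((2-1) mod 3)+1 = 2. Row 2 is even, so WS.
Chart row 2 tiled across columns 1-15: K YO K K K YO K YO K K K YO K YO K
WS: work from column 15 back to column 1 (reverse the tiled row), swapping K<->P (YO and K2TOG unchanged).
Row 2 as worked: P YO P YO P P P YO P YO P P P YO P
The 3rd stitch worked is P.

== STITCH ==
P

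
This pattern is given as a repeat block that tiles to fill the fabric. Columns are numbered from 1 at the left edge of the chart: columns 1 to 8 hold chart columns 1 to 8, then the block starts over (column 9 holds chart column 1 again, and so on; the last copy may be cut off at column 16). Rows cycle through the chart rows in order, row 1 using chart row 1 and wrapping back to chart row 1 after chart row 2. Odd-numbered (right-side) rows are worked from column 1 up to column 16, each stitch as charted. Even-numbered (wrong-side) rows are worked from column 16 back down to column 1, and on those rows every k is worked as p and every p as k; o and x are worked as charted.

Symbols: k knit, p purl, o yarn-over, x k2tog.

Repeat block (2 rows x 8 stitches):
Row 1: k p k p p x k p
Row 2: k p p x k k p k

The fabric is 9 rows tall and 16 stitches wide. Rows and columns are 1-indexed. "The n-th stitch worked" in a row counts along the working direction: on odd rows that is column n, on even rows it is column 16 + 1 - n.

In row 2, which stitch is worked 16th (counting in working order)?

For row 2: chart row = ((2-1) mod 2) + 1 = 2; this is a WS (even) row.
Chart row 2 tiled across columns 1-16: k p p x k k p k k p p x k k p k
WS: work from column 16 back to column 1 (reverse the tiled row), swapping k<->p (o and x unchanged).
Row 2 as worked: p k p p x k k p p k p p x k k p
Counting 16 along the worked row gives p.

== STITCH ==
p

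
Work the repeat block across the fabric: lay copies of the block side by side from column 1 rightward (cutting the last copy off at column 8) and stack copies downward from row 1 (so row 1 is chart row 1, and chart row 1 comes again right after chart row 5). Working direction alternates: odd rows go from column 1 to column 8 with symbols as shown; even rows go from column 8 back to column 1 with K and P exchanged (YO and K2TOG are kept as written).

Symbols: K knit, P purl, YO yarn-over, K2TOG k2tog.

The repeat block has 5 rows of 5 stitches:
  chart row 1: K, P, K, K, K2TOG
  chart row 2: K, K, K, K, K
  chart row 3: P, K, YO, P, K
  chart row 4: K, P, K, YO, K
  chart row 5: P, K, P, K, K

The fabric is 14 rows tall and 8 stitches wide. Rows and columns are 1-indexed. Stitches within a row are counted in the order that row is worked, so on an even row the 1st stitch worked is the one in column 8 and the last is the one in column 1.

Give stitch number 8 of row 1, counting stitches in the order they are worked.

Stitch:
K

Derivation:
Row 1: (1-1) mod 5 = 0, so use chart row 1. Odd row -> RS.
Chart row 1 tiled across columns 1-8: K P K K K2TOG K P K
RS: work column 1 to column 8, symbols as charted — the tiled row is the row as worked.
The 8th stitch worked is K.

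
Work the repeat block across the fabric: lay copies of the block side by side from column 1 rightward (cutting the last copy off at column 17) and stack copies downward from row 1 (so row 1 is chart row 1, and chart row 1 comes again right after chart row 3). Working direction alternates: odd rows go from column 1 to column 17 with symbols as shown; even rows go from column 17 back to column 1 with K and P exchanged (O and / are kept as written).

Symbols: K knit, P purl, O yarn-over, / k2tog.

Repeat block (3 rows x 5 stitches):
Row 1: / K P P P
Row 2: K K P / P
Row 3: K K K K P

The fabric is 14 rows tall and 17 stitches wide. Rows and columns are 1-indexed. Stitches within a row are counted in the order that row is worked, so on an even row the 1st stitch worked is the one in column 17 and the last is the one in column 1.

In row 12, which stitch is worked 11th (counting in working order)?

Row 12: (12-1) mod 3 = 2, so use chart row 3. Even row -> WS.
Chart row 3 tiled across columns 1-17: K K K K P K K K K P K K K K P K K
WS row: flip the tiled sequence (start at column 17) and apply K<->P; O and / stay.
Row 12 as worked: P P K P P P P K P P P P K P P P P
Counting 11 along the worked row gives P.

Result:
P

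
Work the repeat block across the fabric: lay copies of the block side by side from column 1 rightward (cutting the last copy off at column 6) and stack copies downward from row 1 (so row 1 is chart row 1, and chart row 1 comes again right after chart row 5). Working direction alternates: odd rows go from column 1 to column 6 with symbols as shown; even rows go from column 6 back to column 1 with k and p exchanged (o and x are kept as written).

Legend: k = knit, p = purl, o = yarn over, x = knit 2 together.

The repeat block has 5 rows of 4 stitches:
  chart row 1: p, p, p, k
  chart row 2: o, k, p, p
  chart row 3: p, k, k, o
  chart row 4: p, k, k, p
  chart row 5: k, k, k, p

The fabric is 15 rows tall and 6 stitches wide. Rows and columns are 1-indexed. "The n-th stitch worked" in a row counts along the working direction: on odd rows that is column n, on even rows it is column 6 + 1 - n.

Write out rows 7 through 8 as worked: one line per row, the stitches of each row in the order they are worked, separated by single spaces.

Row 7: chart row 2, RS - tile across columns 1-6 and work as-is.
Row 8: chart row 3, WS - tiled (columns 1-6): p k k o p k; work from column 6 back to 1 with k<->p swapped.

Rows as worked:
o k p p o k
p k o p p k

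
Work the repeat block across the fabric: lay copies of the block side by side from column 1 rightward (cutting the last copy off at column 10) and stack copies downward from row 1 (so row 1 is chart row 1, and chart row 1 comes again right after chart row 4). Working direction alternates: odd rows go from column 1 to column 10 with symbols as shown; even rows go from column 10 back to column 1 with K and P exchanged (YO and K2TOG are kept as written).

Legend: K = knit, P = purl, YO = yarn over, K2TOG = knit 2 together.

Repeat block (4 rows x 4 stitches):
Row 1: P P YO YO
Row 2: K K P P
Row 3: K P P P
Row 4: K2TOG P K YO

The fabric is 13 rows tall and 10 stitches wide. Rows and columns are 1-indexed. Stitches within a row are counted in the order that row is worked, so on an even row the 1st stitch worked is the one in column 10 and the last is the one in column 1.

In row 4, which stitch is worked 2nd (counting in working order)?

Row 4: (4-1) mod 4 = 3, so use chart row 4. Even row -> WS.
Chart row 4 tiled across columns 1-10: K2TOG P K YO K2TOG P K YO K2TOG P
WS: work from column 10 back to column 1 (reverse the tiled row), swapping K<->P (YO and K2TOG unchanged).
Row 4 as worked: K K2TOG YO P K K2TOG YO P K K2TOG
Counting 2 along the worked row gives K2TOG.

== STITCH ==
K2TOG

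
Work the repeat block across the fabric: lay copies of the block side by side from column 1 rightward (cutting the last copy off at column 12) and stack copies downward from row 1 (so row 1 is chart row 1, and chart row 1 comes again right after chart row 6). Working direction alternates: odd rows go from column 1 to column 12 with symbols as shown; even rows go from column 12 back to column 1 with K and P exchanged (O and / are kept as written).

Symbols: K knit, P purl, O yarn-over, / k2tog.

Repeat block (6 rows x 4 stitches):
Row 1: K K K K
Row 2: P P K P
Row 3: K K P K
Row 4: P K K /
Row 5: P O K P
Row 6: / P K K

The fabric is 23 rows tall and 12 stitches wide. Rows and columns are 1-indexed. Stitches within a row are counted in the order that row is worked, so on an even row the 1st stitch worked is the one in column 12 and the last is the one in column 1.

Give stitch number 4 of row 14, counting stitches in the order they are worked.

== STITCH ==
K

Derivation:
For row 14: chart row = ((14-1) mod 6) + 1 = 2; this is a WS (even) row.
Chart row 2 tiled across columns 1-12: P P K P P P K P P P K P
WS row: flip the tiled sequence (start at column 12) and apply K<->P; O and / stay.
Row 14 as worked: K P K K K P K K K P K K
Counting 4 along the worked row gives K.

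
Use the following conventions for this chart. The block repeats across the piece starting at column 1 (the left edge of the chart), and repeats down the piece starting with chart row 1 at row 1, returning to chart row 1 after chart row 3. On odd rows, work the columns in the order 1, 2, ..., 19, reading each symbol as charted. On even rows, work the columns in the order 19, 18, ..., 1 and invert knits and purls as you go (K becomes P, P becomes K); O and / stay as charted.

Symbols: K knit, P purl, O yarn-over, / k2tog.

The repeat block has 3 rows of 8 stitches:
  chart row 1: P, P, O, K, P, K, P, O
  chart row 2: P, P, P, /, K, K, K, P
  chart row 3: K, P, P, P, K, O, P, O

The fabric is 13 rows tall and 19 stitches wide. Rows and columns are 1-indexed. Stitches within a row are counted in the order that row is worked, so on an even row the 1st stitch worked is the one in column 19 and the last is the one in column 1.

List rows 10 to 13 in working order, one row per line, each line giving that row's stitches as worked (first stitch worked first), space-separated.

Row 10: chart row 1, WS - tiled (columns 1-19): P P O K P K P O P P O K P K P O P P O; work from column 19 back to 1 with K<->P swapped.
Row 11: chart row 2, RS - tile across columns 1-19 and work as-is.
Row 12: chart row 3, WS - tiled (columns 1-19): K P P P K O P O K P P P K O P O K P P; work from column 19 back to 1 with K<->P swapped.
Row 13: chart row 1, RS - tile across columns 1-19 and work as-is.

Result:
O K K O K P K P O K K O K P K P O K K
P P P / K K K P P P P / K K K P P P P
K K P O K O P K K K P O K O P K K K P
P P O K P K P O P P O K P K P O P P O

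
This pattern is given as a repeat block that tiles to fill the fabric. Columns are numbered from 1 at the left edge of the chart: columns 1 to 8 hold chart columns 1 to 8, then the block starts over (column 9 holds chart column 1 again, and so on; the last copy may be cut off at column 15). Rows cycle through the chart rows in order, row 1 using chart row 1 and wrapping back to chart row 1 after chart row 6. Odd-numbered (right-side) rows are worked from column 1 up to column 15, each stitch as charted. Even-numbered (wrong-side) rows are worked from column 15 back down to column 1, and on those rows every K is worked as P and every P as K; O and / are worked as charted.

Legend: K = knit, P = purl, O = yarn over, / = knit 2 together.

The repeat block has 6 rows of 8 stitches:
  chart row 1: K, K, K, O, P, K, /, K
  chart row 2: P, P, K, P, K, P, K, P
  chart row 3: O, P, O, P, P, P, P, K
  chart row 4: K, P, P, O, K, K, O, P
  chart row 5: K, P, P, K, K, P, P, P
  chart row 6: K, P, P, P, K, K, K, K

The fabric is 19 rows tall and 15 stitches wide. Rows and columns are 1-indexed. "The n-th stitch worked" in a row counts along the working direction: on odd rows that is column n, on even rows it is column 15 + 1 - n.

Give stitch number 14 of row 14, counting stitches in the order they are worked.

Result:
K

Derivation:
For row 14: chart row = ((14-1) mod 6) + 1 = 2; this is a WS (even) row.
Chart row 2 tiled across columns 1-15: P P K P K P K P P P K P K P K
WS: work from column 15 back to column 1 (reverse the tiled row), swapping K<->P (O and / unchanged).
Row 14 as worked: P K P K P K K K P K P K P K K
Counting 14 along the worked row gives K.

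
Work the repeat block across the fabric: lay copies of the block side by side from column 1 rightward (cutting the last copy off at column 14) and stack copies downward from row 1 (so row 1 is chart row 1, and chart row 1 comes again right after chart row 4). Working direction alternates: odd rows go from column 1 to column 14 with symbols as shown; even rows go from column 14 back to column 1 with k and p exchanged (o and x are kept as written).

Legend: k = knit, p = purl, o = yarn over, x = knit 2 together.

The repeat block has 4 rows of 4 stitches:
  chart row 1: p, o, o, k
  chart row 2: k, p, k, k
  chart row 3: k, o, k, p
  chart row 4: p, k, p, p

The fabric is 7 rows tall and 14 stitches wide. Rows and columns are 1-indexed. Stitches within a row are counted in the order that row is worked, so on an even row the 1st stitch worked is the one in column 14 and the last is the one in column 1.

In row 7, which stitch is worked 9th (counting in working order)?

Stitch:
k

Derivation:
Row 7: (7-1) mod 4 = 2, so use chart row 3. Odd row -> RS.
Chart row 3 tiled across columns 1-14: k o k p k o k p k o k p k o
RS row: no reversal, no swap; stitch n worked = column n.
The 9th stitch worked is k.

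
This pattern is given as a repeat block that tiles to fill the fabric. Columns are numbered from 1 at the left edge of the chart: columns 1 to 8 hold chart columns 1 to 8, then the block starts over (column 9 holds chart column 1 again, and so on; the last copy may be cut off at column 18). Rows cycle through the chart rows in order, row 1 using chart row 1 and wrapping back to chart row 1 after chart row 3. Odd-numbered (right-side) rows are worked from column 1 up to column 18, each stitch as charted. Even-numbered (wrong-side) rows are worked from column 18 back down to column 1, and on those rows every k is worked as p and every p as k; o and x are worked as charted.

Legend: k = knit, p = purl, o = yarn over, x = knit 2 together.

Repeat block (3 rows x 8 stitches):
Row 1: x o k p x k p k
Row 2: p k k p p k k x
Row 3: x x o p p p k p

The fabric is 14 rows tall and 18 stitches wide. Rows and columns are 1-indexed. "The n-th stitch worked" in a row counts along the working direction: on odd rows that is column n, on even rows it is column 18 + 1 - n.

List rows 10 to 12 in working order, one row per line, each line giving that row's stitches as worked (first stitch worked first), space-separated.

Rows as worked:
o x p k p x k p o x p k p x k p o x
p k k p p k k x p k k p p k k x p k
x x k p k k k o x x k p k k k o x x

Derivation:
Row 10: chart row 1, WS - tiled (columns 1-18): x o k p x k p k x o k p x k p k x o; work from column 18 back to 1 with k<->p swapped.
Row 11: chart row 2, RS - tile across columns 1-18 and work as-is.
Row 12: chart row 3, WS - tiled (columns 1-18): x x o p p p k p x x o p p p k p x x; work from column 18 back to 1 with k<->p swapped.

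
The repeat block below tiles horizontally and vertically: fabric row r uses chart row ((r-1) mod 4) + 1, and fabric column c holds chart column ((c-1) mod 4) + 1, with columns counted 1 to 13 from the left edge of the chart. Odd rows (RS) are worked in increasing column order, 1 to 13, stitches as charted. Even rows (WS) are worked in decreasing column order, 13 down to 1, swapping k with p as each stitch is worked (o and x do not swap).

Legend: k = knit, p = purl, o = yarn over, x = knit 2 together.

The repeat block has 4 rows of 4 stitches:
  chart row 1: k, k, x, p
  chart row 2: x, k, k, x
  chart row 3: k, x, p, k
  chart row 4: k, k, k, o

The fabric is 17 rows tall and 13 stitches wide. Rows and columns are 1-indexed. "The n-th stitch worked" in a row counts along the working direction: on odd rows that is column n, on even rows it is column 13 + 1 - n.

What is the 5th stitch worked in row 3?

Row 3: (3-1) mod 4 = 2, so use chart row 3. Odd row -> RS.
Chart row 3 tiled across columns 1-13: k x p k k x p k k x p k k
Right side: take the tiled row as-is (worked left to right from column 1).
Counting 5 along the worked row gives k.

Result:
k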